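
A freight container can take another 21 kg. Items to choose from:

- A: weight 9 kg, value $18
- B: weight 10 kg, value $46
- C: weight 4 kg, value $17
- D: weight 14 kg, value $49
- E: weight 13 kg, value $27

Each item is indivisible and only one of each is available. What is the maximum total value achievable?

Check high-value combinations within 21 kg:
- C+D: weight 4+14=18, value 17+49=66
- A+B: weight 9+10=19, value 18+46=64
- B+C: weight 10+4=14, value 46+17=63
Best: $66.

$66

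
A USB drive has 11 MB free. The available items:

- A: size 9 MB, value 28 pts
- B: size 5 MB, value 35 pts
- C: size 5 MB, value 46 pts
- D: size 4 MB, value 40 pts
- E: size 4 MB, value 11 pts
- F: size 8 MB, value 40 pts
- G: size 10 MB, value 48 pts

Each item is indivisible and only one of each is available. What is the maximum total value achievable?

86 pts

Check high-value combinations within 11 MB:
- C+D: size 5+4=9, value 46+40=86
- B+C: size 5+5=10, value 35+46=81
- B+D: size 5+4=9, value 35+40=75
- C+E: size 5+4=9, value 46+11=57
- D+E: size 4+4=8, value 40+11=51
Best: 86 pts.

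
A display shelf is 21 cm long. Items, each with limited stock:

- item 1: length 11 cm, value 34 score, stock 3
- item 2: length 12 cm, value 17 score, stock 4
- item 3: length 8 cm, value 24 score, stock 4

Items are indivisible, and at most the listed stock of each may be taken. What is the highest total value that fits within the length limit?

Best selections within length 21 and stock limits:
- 1×item 1 + 1×item 3: length 19, value 58
- 2×item 3: length 16, value 48
Best: 58 score.

58 score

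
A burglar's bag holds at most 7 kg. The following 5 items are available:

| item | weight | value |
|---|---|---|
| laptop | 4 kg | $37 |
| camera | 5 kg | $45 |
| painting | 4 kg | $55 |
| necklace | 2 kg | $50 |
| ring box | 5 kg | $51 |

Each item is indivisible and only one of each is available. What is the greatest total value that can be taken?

$105

Check high-value combinations within 7 kg:
- painting+necklace: weight 4+2=6, value 55+50=105
- necklace+ring box: weight 2+5=7, value 50+51=101
- camera+necklace: weight 5+2=7, value 45+50=95
- laptop+necklace: weight 4+2=6, value 37+50=87
Best: $105.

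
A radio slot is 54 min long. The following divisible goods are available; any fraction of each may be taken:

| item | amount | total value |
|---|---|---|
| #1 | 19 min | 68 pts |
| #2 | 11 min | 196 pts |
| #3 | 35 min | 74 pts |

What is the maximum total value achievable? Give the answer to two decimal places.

Take in order of value per unit:
- #2 (196/11 per unit): all 11 → value 196, running total 196.00
- #1 (68/19 per unit): all 19 → value 68, running total 264.00
- #3 (74/35 per unit): 24 of 35 → value 24×74/35 = 50.7429, running total 314.74
Total 314.74.

314.74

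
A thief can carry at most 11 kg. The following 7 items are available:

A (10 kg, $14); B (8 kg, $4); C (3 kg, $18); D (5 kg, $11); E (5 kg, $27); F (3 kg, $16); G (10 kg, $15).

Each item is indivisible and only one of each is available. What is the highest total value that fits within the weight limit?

$61

Check high-value combinations within 11 kg:
- C+E+F: weight 3+5+3=11, value 18+27+16=61
- C+E: weight 3+5=8, value 18+27=45
- C+D+F: weight 3+5+3=11, value 18+11+16=45
Best: $61.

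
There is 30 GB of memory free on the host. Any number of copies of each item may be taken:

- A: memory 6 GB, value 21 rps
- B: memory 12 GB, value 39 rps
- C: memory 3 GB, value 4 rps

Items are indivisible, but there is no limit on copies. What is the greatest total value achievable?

Best value-per-unit is A at 21/6, and filling with it alone uses memory 5×6=30. No mix of the others beats 5×21 = 105.

105 rps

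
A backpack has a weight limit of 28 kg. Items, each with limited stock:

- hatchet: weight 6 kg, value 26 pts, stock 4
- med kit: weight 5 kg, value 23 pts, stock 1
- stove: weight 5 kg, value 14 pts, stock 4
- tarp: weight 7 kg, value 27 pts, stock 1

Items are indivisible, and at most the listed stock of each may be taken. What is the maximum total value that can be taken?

115 pts

Top feasible selections:
- 3×hatchet + 1×med kit + 1×stove: weight 28, value 115
- 3×hatchet + 2×stove: weight 28, value 106
- 3×hatchet + 1×tarp: weight 25, value 105
Best: 115 pts.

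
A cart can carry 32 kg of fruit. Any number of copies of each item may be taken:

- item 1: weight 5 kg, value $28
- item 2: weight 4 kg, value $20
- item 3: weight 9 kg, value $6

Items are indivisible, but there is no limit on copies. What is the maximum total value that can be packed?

$172

Best value-per-unit is item 1 at 28/5; filling with it alone gives 6×28 = 168.
Optimal mix: 4×item 1 + 3×item 2 → weight 32, value 172.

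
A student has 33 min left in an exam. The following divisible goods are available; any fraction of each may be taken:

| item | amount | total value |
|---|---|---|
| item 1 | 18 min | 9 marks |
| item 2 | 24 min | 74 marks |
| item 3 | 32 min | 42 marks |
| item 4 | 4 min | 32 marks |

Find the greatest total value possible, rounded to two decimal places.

112.56

Take in order of value per unit:
- item 4 (32/4 per unit): all 4 → value 32, running total 32.00
- item 2 (74/24 per unit): all 24 → value 74, running total 106.00
- item 3 (42/32 per unit): 5 of 32 → value 5×42/32 = 6.5625, running total 112.56
Total 112.56.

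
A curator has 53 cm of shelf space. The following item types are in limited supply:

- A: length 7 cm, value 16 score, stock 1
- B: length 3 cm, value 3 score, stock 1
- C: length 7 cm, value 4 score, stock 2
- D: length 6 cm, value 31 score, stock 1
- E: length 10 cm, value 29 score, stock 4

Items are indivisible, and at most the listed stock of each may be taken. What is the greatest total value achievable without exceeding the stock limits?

163 score

Top feasible selections:
- 1×A + 1×D + 4×E: length 53, value 163
- 1×C + 1×D + 4×E: length 53, value 151
Best: 163 score.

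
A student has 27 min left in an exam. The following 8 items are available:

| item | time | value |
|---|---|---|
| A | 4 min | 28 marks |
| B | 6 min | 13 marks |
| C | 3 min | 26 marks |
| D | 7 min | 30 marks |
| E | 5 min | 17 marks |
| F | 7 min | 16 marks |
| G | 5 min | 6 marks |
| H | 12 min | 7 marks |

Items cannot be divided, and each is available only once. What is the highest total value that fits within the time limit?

Check high-value combinations within 27 min:
- A+C+D+E+F: time 4+3+7+5+7=26, value 28+26+30+17+16=117
- A+B+C+D+E: time 4+6+3+7+5=25, value 28+13+26+30+17=114
- A+B+C+D+F: time 4+6+3+7+7=27, value 28+13+26+30+16=113
- A+C+D+E+G: time 4+3+7+5+5=24, value 28+26+30+17+6=107
- A+C+D+F+G: time 4+3+7+7+5=26, value 28+26+30+16+6=106
Best: 117 marks.

117 marks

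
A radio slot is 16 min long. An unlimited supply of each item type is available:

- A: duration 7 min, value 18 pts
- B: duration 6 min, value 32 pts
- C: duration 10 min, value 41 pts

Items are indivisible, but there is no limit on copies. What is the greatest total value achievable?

73 pts

Best value-per-unit is B at 32/6; filling with it alone gives 2×32 = 64.
Optimal mix: 1×B + 1×C → duration 16, value 73.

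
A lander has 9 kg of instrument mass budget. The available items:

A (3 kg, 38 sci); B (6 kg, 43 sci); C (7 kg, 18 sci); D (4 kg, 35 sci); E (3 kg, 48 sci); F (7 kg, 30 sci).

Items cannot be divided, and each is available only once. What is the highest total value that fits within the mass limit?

This is a 0/1 knapsack; check combinations near the capacity.
- B+E: mass 6+3=9, value 43+48=91
- A+E: mass 3+3=6, value 38+48=86
- D+E: mass 4+3=7, value 35+48=83
Best: 91 sci.

91 sci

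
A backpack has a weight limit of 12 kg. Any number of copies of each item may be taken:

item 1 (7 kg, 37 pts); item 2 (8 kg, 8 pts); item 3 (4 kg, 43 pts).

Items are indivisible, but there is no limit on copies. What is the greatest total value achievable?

129 pts

Best value-per-unit is item 3 at 43/4, and filling with it alone uses weight 3×4=12. No mix of the others beats 3×43 = 129.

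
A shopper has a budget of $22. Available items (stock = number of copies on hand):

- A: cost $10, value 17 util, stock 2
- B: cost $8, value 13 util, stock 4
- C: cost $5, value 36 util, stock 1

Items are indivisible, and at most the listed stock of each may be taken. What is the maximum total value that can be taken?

Top feasible selections:
- 2×B + 1×C: cost 21, value 62
- 1×A + 1×C: cost 15, value 53
Best: 62 util.

62 util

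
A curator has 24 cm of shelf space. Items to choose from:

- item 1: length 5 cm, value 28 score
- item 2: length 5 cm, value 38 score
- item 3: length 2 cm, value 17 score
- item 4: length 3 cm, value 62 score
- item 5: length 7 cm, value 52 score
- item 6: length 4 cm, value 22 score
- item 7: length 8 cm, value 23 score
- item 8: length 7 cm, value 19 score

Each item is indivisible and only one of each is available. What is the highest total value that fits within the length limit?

Check high-value combinations within 24 cm:
- item 1+item 2+item 4+item 5+item 6: length 5+5+3+7+4=24, value 28+38+62+52+22=202
- item 1+item 2+item 3+item 4+item 5: length 5+5+2+3+7=22, value 28+38+17+62+52=197
- item 2+item 3+item 4+item 5+item 6: length 5+2+3+7+4=21, value 38+17+62+52+22=191
Best: 202 score.

202 score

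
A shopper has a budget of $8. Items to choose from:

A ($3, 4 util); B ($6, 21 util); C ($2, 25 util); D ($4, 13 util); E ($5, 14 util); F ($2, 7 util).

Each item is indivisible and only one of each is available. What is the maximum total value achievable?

46 util

Check high-value combinations within $8:
- B+C: cost 6+2=8, value 21+25=46
- C+D+F: cost 2+4+2=8, value 25+13+7=45
- C+E: cost 2+5=7, value 25+14=39
- C+D: cost 2+4=6, value 25+13=38
- A+C+F: cost 3+2+2=7, value 4+25+7=36
Best: 46 util.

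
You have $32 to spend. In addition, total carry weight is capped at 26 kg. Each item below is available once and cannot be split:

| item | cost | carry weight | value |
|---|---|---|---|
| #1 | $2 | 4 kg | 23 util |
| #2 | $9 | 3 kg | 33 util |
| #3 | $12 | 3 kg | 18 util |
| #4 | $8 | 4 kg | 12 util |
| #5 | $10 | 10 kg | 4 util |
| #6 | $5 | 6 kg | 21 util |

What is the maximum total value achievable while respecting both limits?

Feasible sets respecting both limits:
- #1+#2+#3+#6: cost 28, carry weight 16, value 95
- #1+#2+#4+#6: cost 24, carry weight 17, value 89
- #1+#2+#3+#4: cost 31, carry weight 14, value 86
Best: 95 util.

95 util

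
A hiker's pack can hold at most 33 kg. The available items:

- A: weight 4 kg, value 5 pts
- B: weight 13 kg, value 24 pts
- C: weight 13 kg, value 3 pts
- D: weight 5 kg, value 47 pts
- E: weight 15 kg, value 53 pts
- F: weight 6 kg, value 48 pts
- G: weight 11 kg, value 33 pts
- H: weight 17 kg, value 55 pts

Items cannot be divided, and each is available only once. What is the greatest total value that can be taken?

155 pts

Check high-value combinations within 33 kg:
- A+D+F+H: weight 4+5+6+17=32, value 5+47+48+55=155
- A+D+E+F: weight 4+5+15+6=30, value 5+47+53+48=153
- D+F+H: weight 5+6+17=28, value 47+48+55=150
- D+E+F: weight 5+15+6=26, value 47+53+48=148
Best: 155 pts.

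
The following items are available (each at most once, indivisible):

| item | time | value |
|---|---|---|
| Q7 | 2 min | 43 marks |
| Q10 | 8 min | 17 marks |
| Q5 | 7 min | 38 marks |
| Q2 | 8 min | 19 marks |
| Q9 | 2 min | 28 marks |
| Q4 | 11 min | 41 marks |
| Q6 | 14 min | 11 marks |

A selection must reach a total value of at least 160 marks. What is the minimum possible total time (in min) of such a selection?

30

Subsets with value ≥ 160, sorted by total time:
- Q7+Q5+Q2+Q9+Q4: time 30, value 169
- Q7+Q10+Q5+Q9+Q4: time 30, value 167
- Q7+Q5+Q9+Q4+Q6: time 36, value 161
- Q7+Q10+Q5+Q2+Q9+Q4: time 38, value 186
Minimum time: 30 min.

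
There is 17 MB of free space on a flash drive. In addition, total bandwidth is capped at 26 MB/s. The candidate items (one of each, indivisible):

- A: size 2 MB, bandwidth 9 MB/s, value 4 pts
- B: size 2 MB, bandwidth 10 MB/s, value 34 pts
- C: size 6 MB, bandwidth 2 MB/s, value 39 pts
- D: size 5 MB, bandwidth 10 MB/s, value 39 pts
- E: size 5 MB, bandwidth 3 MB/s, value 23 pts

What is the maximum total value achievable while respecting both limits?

Feasible sets respecting both limits:
- B+C+D: size 13, bandwidth 22, value 112
- C+D+E: size 16, bandwidth 15, value 101
- A+B+C+E: size 15, bandwidth 24, value 100
- B+C+E: size 13, bandwidth 15, value 96
Best: 112 pts.

112 pts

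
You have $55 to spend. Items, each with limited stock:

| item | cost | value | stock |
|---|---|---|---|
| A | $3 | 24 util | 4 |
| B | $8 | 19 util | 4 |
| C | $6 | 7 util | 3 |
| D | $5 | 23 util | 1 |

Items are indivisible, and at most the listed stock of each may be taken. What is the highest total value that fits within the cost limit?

202 util

Best selections within cost 55 and stock limits:
- 4×A + 4×B + 1×C + 1×D: cost 55, value 202
- 4×A + 4×B + 1×D: cost 49, value 195
- 4×A + 3×B + 2×C + 1×D: cost 53, value 190
- 4×A + 3×B + 1×C + 1×D: cost 47, value 183
Best: 202 util.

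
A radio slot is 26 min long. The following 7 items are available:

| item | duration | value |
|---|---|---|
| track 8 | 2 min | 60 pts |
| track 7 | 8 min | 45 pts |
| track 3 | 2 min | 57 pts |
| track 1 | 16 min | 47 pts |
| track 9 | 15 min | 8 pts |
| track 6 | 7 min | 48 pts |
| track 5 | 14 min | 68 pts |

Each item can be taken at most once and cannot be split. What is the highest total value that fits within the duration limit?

Check high-value combinations within 26 min:
- track 8+track 3+track 6+track 5: duration 2+2+7+14=25, value 60+57+48+68=233
- track 8+track 7+track 3+track 5: duration 2+8+2+14=26, value 60+45+57+68=230
- track 8+track 7+track 3+track 6: duration 2+8+2+7=19, value 60+45+57+48=210
- track 8+track 3+track 5: duration 2+2+14=18, value 60+57+68=185
- track 8+track 6+track 5: duration 2+7+14=23, value 60+48+68=176
Best: 233 pts.

233 pts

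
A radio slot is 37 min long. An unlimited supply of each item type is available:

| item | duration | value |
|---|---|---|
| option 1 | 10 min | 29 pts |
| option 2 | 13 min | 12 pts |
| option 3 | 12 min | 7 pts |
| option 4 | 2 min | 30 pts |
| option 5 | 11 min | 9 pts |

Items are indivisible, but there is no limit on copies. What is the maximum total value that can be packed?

540 pts

Best value-per-unit is option 4 at 30/2, and filling with it alone uses duration 18×2=36. No mix of the others beats 18×30 = 540.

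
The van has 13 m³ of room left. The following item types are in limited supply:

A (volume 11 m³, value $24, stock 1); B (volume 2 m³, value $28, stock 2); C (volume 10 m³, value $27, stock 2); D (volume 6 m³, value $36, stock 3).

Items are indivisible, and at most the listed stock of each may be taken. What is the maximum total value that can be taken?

Best selections within volume 13 and stock limits:
- 2×B + 1×D: volume 10, value 92
- 2×D: volume 12, value 72
- 1×B + 1×D: volume 8, value 64
- 2×B: volume 4, value 56
Best: $92.

$92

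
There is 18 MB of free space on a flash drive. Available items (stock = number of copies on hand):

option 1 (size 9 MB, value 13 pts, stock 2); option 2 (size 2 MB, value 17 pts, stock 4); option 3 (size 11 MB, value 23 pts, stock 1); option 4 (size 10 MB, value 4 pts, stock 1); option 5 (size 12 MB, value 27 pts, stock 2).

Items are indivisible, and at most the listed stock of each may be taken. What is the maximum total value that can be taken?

Top feasible selections:
- 1×option 1 + 4×option 2: size 17, value 81
- 3×option 2 + 1×option 5: size 18, value 78
Best: 81 pts.

81 pts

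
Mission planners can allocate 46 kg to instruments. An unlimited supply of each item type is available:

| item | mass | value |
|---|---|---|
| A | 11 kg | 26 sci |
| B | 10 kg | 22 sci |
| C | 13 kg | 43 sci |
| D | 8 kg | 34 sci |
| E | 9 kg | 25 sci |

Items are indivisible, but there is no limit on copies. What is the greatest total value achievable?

179 sci

Best value-per-unit is D at 34/8; filling with it alone gives 5×34 = 170.
Optimal mix: 1×C + 4×D → mass 45, value 179.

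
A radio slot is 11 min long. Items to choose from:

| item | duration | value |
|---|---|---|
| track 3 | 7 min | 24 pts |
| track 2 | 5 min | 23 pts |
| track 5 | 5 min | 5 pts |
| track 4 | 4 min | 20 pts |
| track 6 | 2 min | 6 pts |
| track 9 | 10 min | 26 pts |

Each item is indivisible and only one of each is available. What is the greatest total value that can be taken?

This is a 0/1 knapsack; check combinations near the capacity.
- track 2+track 4+track 6: duration 5+4+2=11, value 23+20+6=49
- track 3+track 4: duration 7+4=11, value 24+20=44
- track 2+track 4: duration 5+4=9, value 23+20=43
- track 5+track 4+track 6: duration 5+4+2=11, value 5+20+6=31
Best: 49 pts.

49 pts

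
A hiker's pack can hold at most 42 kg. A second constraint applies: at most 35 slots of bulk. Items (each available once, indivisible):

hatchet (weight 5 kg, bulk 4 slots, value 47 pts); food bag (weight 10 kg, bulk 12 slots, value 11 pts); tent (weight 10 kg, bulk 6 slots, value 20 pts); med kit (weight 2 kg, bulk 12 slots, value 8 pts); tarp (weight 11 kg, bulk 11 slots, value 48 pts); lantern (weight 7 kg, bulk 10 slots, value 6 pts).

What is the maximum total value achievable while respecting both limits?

Feasible sets respecting both limits:
- hatchet+food bag+tent+tarp: weight 36, bulk 33, value 126
- hatchet+tent+med kit+tarp: weight 28, bulk 33, value 123
- hatchet+tent+tarp+lantern: weight 33, bulk 31, value 121
Best: 126 pts.

126 pts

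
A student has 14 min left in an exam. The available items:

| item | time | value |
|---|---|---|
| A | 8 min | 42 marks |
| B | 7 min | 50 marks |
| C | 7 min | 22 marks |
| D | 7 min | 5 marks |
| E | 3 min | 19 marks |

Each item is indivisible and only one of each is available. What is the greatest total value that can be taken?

This is a 0/1 knapsack; check combinations near the capacity.
- B+C: time 7+7=14, value 50+22=72
- B+E: time 7+3=10, value 50+19=69
- A+E: time 8+3=11, value 42+19=61
Best: 72 marks.

72 marks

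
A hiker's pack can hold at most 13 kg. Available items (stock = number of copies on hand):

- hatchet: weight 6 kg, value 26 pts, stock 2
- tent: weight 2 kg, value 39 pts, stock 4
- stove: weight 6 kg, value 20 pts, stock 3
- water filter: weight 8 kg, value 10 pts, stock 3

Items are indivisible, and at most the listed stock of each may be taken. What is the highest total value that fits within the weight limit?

Best selections within weight 13 and stock limits:
- 4×tent: weight 8, value 156
- 1×hatchet + 3×tent: weight 12, value 143
- 3×tent + 1×stove: weight 12, value 137
Best: 156 pts.

156 pts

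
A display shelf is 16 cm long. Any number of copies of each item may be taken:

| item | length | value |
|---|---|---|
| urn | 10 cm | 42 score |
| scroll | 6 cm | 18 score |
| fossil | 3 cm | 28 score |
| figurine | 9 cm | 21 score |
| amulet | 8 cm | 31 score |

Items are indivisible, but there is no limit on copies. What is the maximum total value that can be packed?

Best value-per-unit is fossil at 28/3, and filling with it alone uses length 5×3=15. No mix of the others beats 5×28 = 140.

140 score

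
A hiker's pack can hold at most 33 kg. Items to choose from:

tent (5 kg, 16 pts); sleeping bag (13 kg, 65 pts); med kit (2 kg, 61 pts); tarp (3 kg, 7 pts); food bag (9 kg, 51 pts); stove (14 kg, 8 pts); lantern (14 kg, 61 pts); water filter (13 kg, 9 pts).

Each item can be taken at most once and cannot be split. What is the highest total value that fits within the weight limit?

Check high-value combinations within 33 kg:
- tent+sleeping bag+med kit+tarp+food bag: weight 5+13+2+3+9=32, value 16+65+61+7+51=200
- tent+med kit+tarp+food bag+lantern: weight 5+2+3+9+14=33, value 16+61+7+51+61=196
- sleeping bag+med kit+tarp+lantern: weight 13+2+3+14=32, value 65+61+7+61=194
- tent+sleeping bag+med kit+food bag: weight 5+13+2+9=29, value 16+65+61+51=193
Best: 200 pts.

200 pts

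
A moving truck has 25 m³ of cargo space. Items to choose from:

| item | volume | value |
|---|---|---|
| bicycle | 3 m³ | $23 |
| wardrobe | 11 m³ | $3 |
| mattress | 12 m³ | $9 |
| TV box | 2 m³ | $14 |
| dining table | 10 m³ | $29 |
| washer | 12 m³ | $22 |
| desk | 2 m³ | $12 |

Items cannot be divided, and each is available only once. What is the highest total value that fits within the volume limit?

This is a 0/1 knapsack; check combinations near the capacity.
- bicycle+TV box+dining table+desk: volume 3+2+10+2=17, value 23+14+29+12=78
- bicycle+dining table+washer: volume 3+10+12=25, value 23+29+22=74
- bicycle+TV box+washer+desk: volume 3+2+12+2=19, value 23+14+22+12=71
- bicycle+TV box+dining table: volume 3+2+10=15, value 23+14+29=66
- TV box+dining table+washer: volume 2+10+12=24, value 14+29+22=65
Best: $78.

$78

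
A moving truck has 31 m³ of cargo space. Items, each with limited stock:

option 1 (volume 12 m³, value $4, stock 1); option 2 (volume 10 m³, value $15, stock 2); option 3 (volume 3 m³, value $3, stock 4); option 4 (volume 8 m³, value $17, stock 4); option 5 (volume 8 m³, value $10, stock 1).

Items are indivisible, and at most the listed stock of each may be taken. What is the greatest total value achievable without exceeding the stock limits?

Best selections within volume 31 and stock limits:
- 2×option 3 + 3×option 4: volume 30, value 57
- 1×option 3 + 3×option 4: volume 27, value 54
- 1×option 2 + 1×option 3 + 2×option 4: volume 29, value 52
Best: $57.

$57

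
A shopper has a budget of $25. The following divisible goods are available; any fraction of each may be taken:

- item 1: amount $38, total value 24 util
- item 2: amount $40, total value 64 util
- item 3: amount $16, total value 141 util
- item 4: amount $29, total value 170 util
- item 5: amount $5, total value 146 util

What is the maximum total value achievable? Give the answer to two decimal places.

Take in order of value per unit:
- item 5 (146/5 per unit): all 5 → value 146, running total 146.00
- item 3 (141/16 per unit): all 16 → value 141, running total 287.00
- item 4 (170/29 per unit): 4 of 29 → value 4×170/29 = 23.4483, running total 310.45
Total 310.45.

310.45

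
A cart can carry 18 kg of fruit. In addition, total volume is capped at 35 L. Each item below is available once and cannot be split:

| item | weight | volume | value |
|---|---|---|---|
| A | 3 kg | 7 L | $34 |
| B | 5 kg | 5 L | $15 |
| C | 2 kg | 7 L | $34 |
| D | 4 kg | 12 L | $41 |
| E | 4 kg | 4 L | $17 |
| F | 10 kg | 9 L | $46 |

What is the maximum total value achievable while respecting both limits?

$141

Feasible sets respecting both limits:
- A+B+C+D+E: weight 18, volume 35, value 141
- A+C+D+E: weight 13, volume 30, value 126
- A+B+C+D: weight 14, volume 31, value 124
Best: $141.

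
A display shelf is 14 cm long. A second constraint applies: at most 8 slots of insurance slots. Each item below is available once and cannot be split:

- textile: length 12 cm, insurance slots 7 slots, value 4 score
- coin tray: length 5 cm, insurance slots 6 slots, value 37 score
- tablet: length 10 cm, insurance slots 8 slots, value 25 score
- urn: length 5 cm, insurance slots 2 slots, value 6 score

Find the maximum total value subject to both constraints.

43 score

Feasible sets respecting both limits:
- coin tray+urn: length 10, insurance slots 8, value 43
- coin tray: length 5, insurance slots 6, value 37
- tablet: length 10, insurance slots 8, value 25
Best: 43 score.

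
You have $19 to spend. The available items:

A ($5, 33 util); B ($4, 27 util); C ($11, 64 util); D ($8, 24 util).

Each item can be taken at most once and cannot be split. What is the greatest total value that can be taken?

Check high-value combinations within $19:
- A+C: cost 5+11=16, value 33+64=97
- B+C: cost 4+11=15, value 27+64=91
- C+D: cost 11+8=19, value 64+24=88
- A+B+D: cost 5+4+8=17, value 33+27+24=84
Best: 97 util.

97 util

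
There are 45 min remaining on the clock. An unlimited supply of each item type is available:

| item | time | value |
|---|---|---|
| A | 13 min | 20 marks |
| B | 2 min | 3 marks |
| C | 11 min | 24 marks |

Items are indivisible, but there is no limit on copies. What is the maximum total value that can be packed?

Best value-per-unit is C at 24/11, and filling with it alone uses time 4×11=44. No mix of the others beats 4×24 = 96.

96 marks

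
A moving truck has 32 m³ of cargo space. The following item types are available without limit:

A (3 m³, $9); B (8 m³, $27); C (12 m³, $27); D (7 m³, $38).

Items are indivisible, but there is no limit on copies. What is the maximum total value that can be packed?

$161

Best value-per-unit is D at 38/7; filling with it alone gives 4×38 = 152.
Optimal mix: 1×A + 4×D → volume 31, value 161.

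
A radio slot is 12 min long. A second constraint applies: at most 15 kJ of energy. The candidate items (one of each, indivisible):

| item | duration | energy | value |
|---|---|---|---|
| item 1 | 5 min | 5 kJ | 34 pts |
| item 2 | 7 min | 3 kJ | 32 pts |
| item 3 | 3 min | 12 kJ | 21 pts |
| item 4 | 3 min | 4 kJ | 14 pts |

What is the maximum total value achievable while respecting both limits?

66 pts

Feasible sets respecting both limits:
- item 1+item 2: duration 12, energy 8, value 66
- item 2+item 3: duration 10, energy 15, value 53
- item 1+item 4: duration 8, energy 9, value 48
- item 2+item 4: duration 10, energy 7, value 46
Best: 66 pts.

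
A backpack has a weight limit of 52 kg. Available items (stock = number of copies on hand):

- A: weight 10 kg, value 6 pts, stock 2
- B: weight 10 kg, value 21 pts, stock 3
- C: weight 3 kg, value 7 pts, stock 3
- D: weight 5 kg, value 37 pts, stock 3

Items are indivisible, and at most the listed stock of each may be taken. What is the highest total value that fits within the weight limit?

Top feasible selections:
- 3×B + 2×C + 3×D: weight 51, value 188
- 3×B + 1×C + 3×D: weight 48, value 181
Best: 188 pts.

188 pts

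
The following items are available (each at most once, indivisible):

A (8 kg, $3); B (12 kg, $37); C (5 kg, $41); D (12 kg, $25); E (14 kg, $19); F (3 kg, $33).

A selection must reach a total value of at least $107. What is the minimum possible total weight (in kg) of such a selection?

20

Subsets with value ≥ 107, sorted by total weight:
- B+C+F: weight 20, value 111
- A+B+C+F: weight 28, value 114
Minimum weight: 20 kg.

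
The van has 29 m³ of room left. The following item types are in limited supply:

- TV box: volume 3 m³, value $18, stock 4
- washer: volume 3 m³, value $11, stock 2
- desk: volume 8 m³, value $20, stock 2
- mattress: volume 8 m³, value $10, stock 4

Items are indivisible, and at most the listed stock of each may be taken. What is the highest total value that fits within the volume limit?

$114

Best selections within volume 29 and stock limits:
- 4×TV box + 2×washer + 1×desk: volume 26, value 114
- 4×TV box + 2×desk: volume 28, value 112
- 3×TV box + 1×washer + 2×desk: volume 28, value 105
Best: $114.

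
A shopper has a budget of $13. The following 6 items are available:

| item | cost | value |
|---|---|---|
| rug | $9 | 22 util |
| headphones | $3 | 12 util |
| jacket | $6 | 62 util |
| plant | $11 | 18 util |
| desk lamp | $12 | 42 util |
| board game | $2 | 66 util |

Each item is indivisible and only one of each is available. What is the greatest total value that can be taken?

140 util

This is a 0/1 knapsack; check combinations near the capacity.
- headphones+jacket+board game: cost 3+6+2=11, value 12+62+66=140
- jacket+board game: cost 6+2=8, value 62+66=128
- rug+board game: cost 9+2=11, value 22+66=88
Best: 140 util.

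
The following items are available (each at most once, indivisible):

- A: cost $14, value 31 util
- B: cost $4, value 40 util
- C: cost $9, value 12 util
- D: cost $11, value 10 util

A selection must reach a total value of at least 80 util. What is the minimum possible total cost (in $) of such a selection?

27

Subsets with value ≥ 80, sorted by total cost:
- A+B+C: cost 27, value 83
- A+B+D: cost 29, value 81
- A+B+C+D: cost 38, value 93
Minimum cost: 27 $.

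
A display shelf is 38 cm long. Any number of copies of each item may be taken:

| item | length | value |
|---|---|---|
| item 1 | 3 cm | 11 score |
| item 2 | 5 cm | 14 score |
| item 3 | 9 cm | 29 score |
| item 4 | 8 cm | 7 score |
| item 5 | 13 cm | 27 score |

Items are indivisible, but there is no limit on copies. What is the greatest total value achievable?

Best value-per-unit is item 1 at 11/3; filling with it alone gives 12×11 = 132.
Optimal mix: 11×item 1 + 1×item 2 → length 38, value 135.

135 score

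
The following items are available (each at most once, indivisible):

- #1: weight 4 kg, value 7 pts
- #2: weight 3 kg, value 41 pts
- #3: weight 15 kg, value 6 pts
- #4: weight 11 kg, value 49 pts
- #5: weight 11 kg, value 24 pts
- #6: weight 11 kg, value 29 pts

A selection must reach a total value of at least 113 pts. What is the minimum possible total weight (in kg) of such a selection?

25

Subsets with value ≥ 113, sorted by total weight:
- #2+#4+#6: weight 25, value 119
- #2+#4+#5: weight 25, value 114
Minimum weight: 25 kg.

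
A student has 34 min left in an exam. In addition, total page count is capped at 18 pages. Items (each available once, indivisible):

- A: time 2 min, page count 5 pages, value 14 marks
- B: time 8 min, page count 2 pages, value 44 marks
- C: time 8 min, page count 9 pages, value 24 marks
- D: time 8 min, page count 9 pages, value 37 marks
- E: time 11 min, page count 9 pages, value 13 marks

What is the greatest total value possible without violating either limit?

Feasible sets respecting both limits:
- A+B+D: time 18, page count 16, value 95
- A+B+C: time 18, page count 16, value 82
- B+D: time 16, page count 11, value 81
Best: 95 marks.

95 marks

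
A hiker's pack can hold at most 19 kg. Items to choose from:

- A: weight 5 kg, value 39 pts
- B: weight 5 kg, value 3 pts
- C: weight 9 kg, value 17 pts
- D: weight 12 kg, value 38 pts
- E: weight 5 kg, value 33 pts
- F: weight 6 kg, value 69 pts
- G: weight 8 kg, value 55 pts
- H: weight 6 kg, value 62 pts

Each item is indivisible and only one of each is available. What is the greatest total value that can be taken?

170 pts

Check high-value combinations within 19 kg:
- A+F+H: weight 5+6+6=17, value 39+69+62=170
- E+F+H: weight 5+6+6=17, value 33+69+62=164
- A+F+G: weight 5+6+8=19, value 39+69+55=163
Best: 170 pts.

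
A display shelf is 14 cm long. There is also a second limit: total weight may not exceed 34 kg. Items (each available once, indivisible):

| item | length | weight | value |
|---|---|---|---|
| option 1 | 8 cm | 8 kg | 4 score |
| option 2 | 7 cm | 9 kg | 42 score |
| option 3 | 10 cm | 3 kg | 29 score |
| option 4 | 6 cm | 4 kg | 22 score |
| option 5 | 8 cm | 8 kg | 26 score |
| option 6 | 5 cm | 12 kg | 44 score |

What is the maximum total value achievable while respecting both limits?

86 score

Feasible sets respecting both limits:
- option 2+option 6: length 12, weight 21, value 86
- option 5+option 6: length 13, weight 20, value 70
- option 4+option 6: length 11, weight 16, value 66
Best: 86 score.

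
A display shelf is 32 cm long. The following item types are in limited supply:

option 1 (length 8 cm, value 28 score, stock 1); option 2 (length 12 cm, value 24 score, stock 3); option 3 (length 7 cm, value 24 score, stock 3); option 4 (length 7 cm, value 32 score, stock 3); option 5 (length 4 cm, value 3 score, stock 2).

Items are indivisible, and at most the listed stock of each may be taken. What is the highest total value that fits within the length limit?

Top feasible selections:
- 1×option 1 + 3×option 4: length 29, value 124
- 1×option 3 + 3×option 4 + 1×option 5: length 32, value 123
Best: 124 score.

124 score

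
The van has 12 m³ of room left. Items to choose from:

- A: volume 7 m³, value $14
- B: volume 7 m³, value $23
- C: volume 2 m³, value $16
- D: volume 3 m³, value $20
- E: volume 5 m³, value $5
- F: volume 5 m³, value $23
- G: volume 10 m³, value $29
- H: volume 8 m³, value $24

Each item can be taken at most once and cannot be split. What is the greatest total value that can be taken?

Check high-value combinations within 12 m³:
- C+D+F: volume 2+3+5=10, value 16+20+23=59
- B+C+D: volume 7+2+3=12, value 23+16+20=59
- A+C+D: volume 7+2+3=12, value 14+16+20=50
- B+F: volume 7+5=12, value 23+23=46
Best: $59.

$59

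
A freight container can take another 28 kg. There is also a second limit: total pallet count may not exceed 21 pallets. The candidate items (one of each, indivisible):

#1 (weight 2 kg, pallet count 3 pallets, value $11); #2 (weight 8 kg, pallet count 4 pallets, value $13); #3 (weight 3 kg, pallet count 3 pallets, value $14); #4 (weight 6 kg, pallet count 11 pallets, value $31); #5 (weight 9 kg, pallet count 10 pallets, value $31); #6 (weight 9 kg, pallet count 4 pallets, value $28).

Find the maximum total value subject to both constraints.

Feasible sets respecting both limits:
- #1+#3+#4+#6: weight 20, pallet count 21, value 84
- #1+#3+#5+#6: weight 23, pallet count 20, value 84
- #1+#2+#5+#6: weight 28, pallet count 21, value 83
- #3+#4+#6: weight 18, pallet count 18, value 73
Best: $84.

$84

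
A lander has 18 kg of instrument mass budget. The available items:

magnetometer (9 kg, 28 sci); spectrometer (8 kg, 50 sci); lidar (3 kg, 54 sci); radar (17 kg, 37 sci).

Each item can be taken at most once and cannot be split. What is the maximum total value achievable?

104 sci

This is a 0/1 knapsack; check combinations near the capacity.
- spectrometer+lidar: mass 8+3=11, value 50+54=104
- magnetometer+lidar: mass 9+3=12, value 28+54=82
- magnetometer+spectrometer: mass 9+8=17, value 28+50=78
Best: 104 sci.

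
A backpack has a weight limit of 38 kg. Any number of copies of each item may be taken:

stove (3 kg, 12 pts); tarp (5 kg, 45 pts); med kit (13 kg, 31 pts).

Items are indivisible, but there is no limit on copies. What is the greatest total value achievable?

Best value-per-unit is tarp at 45/5; filling with it alone gives 7×45 = 315.
Optimal mix: 1×stove + 7×tarp → weight 38, value 327.

327 pts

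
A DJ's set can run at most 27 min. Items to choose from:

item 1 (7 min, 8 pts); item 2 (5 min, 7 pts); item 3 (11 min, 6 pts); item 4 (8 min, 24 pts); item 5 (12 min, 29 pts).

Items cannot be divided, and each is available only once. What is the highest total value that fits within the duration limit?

61 pts

This is a 0/1 knapsack; check combinations near the capacity.
- item 1+item 4+item 5: duration 7+8+12=27, value 8+24+29=61
- item 2+item 4+item 5: duration 5+8+12=25, value 7+24+29=60
- item 4+item 5: duration 8+12=20, value 24+29=53
Best: 61 pts.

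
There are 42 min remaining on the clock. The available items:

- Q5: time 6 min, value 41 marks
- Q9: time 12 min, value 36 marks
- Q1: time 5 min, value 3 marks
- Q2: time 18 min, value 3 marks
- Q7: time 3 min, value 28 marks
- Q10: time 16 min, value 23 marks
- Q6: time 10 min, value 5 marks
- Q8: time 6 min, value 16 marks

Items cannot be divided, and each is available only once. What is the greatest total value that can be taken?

131 marks

Check high-value combinations within 42 min:
- Q5+Q9+Q1+Q7+Q10: time 6+12+5+3+16=42, value 41+36+3+28+23=131
- Q5+Q9+Q1+Q7+Q6+Q8: time 6+12+5+3+10+6=42, value 41+36+3+28+5+16=129
- Q5+Q9+Q7+Q10: time 6+12+3+16=37, value 41+36+28+23=128
- Q5+Q9+Q7+Q6+Q8: time 6+12+3+10+6=37, value 41+36+28+5+16=126
Best: 131 marks.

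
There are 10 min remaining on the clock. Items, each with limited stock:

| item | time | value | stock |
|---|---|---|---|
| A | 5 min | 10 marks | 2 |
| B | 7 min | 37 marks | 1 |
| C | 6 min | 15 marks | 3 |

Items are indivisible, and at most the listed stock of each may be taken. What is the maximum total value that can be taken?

37 marks

Top feasible selections:
- 1×B: time 7, value 37
- 2×A: time 10, value 20
- 1×C: time 6, value 15
- 1×A: time 5, value 10
Best: 37 marks.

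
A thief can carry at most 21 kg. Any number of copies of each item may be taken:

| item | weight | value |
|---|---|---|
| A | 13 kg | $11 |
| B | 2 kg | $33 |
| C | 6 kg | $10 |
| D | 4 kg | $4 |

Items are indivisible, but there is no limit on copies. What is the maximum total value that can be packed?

Best value-per-unit is B at 33/2, and filling with it alone uses weight 10×2=20. No mix of the others beats 10×33 = 330.

$330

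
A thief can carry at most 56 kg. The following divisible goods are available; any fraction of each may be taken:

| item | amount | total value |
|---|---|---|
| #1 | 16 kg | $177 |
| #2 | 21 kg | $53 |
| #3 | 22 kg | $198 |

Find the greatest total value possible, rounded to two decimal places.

Take in order of value per unit:
- #1 (177/16 per unit): all 16 → value 177, running total 177.00
- #3 (198/22 per unit): all 22 → value 198, running total 375.00
- #2 (53/21 per unit): 18 of 21 → value 18×53/21 = 45.4286, running total 420.43
Total 420.43.

420.43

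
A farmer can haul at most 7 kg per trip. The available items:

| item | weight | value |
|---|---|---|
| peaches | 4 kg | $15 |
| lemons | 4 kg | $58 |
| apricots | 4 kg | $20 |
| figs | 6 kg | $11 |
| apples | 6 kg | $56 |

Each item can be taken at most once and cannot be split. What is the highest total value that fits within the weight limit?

Check high-value combinations within 7 kg:
- lemons: weight 4, value 58
- apples: weight 6, value 56
- apricots: weight 4, value 20
- peaches: weight 4, value 15
- figs: weight 6, value 11
Best: $58.

$58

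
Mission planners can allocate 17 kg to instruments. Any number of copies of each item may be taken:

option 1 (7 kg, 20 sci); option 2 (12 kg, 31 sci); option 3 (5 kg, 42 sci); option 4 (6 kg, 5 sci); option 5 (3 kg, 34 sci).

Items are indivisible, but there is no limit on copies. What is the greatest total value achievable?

Best value-per-unit is option 5 at 34/3; filling with it alone gives 5×34 = 170.
Optimal mix: 1×option 3 + 4×option 5 → mass 17, value 178.

178 sci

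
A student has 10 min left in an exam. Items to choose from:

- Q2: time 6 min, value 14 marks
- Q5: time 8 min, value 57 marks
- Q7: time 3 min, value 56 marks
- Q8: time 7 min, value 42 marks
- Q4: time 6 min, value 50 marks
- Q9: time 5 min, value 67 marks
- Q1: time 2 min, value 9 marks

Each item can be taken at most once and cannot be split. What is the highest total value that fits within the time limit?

Check high-value combinations within 10 min:
- Q7+Q9+Q1: time 3+5+2=10, value 56+67+9=132
- Q7+Q9: time 3+5=8, value 56+67=123
- Q7+Q4: time 3+6=9, value 56+50=106
- Q7+Q8: time 3+7=10, value 56+42=98
- Q9+Q1: time 5+2=7, value 67+9=76
Best: 132 marks.

132 marks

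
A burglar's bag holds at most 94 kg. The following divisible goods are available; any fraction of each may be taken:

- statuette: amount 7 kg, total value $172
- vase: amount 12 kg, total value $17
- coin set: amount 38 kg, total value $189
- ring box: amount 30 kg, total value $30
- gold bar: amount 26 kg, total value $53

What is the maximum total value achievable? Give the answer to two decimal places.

442.00

Take in order of value per unit:
- statuette (172/7 per unit): all 7 → value 172, running total 172.00
- coin set (189/38 per unit): all 38 → value 189, running total 361.00
- gold bar (53/26 per unit): all 26 → value 53, running total 414.00
- vase (17/12 per unit): all 12 → value 17, running total 431.00
- ring box (30/30 per unit): 11 of 30 → value 11×30/30 = 11.0000, running total 442.00
Total 442.00.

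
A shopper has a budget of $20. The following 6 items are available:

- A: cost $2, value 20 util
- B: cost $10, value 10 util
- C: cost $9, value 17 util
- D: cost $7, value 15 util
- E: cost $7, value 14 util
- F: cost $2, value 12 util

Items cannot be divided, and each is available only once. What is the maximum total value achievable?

Check high-value combinations within $20:
- A+C+D+F: cost 2+9+7+2=20, value 20+17+15+12=64
- A+C+E+F: cost 2+9+7+2=20, value 20+17+14+12=63
- A+D+E+F: cost 2+7+7+2=18, value 20+15+14+12=61
- A+C+D: cost 2+9+7=18, value 20+17+15=52
Best: 64 util.

64 util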